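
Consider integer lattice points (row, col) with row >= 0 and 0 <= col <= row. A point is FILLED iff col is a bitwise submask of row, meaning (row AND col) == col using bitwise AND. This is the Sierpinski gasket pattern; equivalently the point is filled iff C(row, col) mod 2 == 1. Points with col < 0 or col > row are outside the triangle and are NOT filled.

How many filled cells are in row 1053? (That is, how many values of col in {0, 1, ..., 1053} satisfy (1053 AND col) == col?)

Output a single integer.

Answer: 32

Derivation:
1053 in binary = 10000011101
popcount(1053) = number of 1-bits in 10000011101 = 5
A col c satisfies (1053 AND c) == c iff every set bit of c is also set in 1053; each of the 5 set bits of 1053 can independently be on or off in c.
count = 2^5 = 32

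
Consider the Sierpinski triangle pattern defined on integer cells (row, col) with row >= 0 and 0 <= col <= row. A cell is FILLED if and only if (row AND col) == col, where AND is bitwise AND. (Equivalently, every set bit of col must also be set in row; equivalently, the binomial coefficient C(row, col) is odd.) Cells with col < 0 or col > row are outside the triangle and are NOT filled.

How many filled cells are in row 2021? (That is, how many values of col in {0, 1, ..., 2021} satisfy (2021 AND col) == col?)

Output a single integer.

2021 in binary = 11111100101
popcount(2021) = number of 1-bits in 11111100101 = 8
A col c satisfies (2021 AND c) == c iff every set bit of c is also set in 2021; each of the 8 set bits of 2021 can independently be on or off in c.
count = 2^8 = 256

Answer: 256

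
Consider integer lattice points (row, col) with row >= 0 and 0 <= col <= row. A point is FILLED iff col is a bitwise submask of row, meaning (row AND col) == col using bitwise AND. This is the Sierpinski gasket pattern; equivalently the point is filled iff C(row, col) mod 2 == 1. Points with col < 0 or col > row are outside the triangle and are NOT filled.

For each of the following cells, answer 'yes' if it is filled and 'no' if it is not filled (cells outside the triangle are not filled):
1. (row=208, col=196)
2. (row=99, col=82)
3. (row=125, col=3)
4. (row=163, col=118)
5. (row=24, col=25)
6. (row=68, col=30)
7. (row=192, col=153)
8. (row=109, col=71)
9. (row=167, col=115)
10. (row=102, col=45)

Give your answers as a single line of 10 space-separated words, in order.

Answer: no no no no no no no no no no

Derivation:
(208,196): row=0b11010000, col=0b11000100, row AND col = 0b11000000 = 192; 192 != 196 -> empty
(99,82): row=0b1100011, col=0b1010010, row AND col = 0b1000010 = 66; 66 != 82 -> empty
(125,3): row=0b1111101, col=0b11, row AND col = 0b1 = 1; 1 != 3 -> empty
(163,118): row=0b10100011, col=0b1110110, row AND col = 0b100010 = 34; 34 != 118 -> empty
(24,25): col outside [0, 24] -> not filled
(68,30): row=0b1000100, col=0b11110, row AND col = 0b100 = 4; 4 != 30 -> empty
(192,153): row=0b11000000, col=0b10011001, row AND col = 0b10000000 = 128; 128 != 153 -> empty
(109,71): row=0b1101101, col=0b1000111, row AND col = 0b1000101 = 69; 69 != 71 -> empty
(167,115): row=0b10100111, col=0b1110011, row AND col = 0b100011 = 35; 35 != 115 -> empty
(102,45): row=0b1100110, col=0b101101, row AND col = 0b100100 = 36; 36 != 45 -> empty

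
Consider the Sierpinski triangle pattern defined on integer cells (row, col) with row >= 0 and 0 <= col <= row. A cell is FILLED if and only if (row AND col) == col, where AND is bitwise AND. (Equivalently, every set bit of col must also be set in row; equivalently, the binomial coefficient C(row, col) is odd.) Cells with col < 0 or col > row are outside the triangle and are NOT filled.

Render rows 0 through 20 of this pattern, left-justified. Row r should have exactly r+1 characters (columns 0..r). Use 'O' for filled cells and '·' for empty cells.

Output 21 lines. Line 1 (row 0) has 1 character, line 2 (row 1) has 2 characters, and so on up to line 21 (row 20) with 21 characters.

r0=0: O
r1=1: OO
r2=10: O·O
r3=11: OOOO
r4=100: O···O
r5=101: OO··OO
r6=110: O·O·O·O
r7=111: OOOOOOOO
r8=1000: O·······O
r9=1001: OO······OO
r10=1010: O·O·····O·O
r11=1011: OOOO····OOOO
r12=1100: O···O···O···O
r13=1101: OO··OO··OO··OO
r14=1110: O·O·O·O·O·O·O·O
r15=1111: OOOOOOOOOOOOOOOO
r16=10000: O···············O
r17=10001: OO··············OO
r18=10010: O·O·············O·O
r19=10011: OOOO············OOOO
r20=10100: O···O···········O···O

Answer: O
OO
O·O
OOOO
O···O
OO··OO
O·O·O·O
OOOOOOOO
O·······O
OO······OO
O·O·····O·O
OOOO····OOOO
O···O···O···O
OO··OO··OO··OO
O·O·O·O·O·O·O·O
OOOOOOOOOOOOOOOO
O···············O
OO··············OO
O·O·············O·O
OOOO············OOOO
O···O···········O···O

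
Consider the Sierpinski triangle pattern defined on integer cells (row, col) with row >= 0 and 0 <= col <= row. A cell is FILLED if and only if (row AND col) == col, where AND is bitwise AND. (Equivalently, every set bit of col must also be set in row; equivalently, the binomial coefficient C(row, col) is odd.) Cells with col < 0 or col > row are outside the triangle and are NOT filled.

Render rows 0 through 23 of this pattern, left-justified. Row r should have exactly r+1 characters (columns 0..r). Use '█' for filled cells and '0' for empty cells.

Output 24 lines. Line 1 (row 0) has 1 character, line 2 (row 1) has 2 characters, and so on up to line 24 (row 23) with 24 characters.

Answer: █
██
█0█
████
█000█
██00██
█0█0█0█
████████
█0000000█
██000000██
█0█00000█0█
████0000████
█000█000█000█
██00██00██00██
█0█0█0█0█0█0█0█
████████████████
█000000000000000█
██00000000000000██
█0█0000000000000█0█
████000000000000████
█000█00000000000█000█
██00██0000000000██00██
█0█0█0█000000000█0█0█0█
████████00000000████████

Derivation:
r0=0: █
r1=1: ██
r2=10: █0█
r3=11: ████
r4=100: █000█
r5=101: ██00██
r6=110: █0█0█0█
r7=111: ████████
r8=1000: █0000000█
r9=1001: ██000000██
r10=1010: █0█00000█0█
r11=1011: ████0000████
r12=1100: █000█000█000█
r13=1101: ██00██00██00██
r14=1110: █0█0█0█0█0█0█0█
r15=1111: ████████████████
r16=10000: █000000000000000█
r17=10001: ██00000000000000██
r18=10010: █0█0000000000000█0█
r19=10011: ████000000000000████
r20=10100: █000█00000000000█000█
r21=10101: ██00██0000000000██00██
r22=10110: █0█0█0█000000000█0█0█0█
r23=10111: ████████00000000████████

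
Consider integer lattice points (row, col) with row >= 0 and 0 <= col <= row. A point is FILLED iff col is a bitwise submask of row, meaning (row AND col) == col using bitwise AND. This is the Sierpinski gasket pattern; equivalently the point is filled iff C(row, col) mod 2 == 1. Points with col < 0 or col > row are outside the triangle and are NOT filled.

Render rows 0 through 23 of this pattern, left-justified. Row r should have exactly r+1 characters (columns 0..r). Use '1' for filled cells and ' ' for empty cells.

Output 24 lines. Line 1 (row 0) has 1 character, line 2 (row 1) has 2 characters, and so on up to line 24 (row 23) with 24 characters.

Answer: 1
11
1 1
1111
1   1
11  11
1 1 1 1
11111111
1       1
11      11
1 1     1 1
1111    1111
1   1   1   1
11  11  11  11
1 1 1 1 1 1 1 1
1111111111111111
1               1
11              11
1 1             1 1
1111            1111
1   1           1   1
11  11          11  11
1 1 1 1         1 1 1 1
11111111        11111111

Derivation:
r0=0: 1
r1=1: 11
r2=10: 1 1
r3=11: 1111
r4=100: 1   1
r5=101: 11  11
r6=110: 1 1 1 1
r7=111: 11111111
r8=1000: 1       1
r9=1001: 11      11
r10=1010: 1 1     1 1
r11=1011: 1111    1111
r12=1100: 1   1   1   1
r13=1101: 11  11  11  11
r14=1110: 1 1 1 1 1 1 1 1
r15=1111: 1111111111111111
r16=10000: 1               1
r17=10001: 11              11
r18=10010: 1 1             1 1
r19=10011: 1111            1111
r20=10100: 1   1           1   1
r21=10101: 11  11          11  11
r22=10110: 1 1 1 1         1 1 1 1
r23=10111: 11111111        11111111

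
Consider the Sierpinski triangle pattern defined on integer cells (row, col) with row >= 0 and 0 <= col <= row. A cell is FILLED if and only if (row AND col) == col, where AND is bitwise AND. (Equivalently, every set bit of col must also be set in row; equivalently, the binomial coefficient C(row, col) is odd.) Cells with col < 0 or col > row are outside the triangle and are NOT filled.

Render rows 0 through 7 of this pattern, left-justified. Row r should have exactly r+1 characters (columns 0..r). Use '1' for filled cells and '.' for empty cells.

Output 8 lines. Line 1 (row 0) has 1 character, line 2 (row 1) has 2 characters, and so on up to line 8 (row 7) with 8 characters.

r0=0: 1
r1=1: 11
r2=10: 1.1
r3=11: 1111
r4=100: 1...1
r5=101: 11..11
r6=110: 1.1.1.1
r7=111: 11111111

Answer: 1
11
1.1
1111
1...1
11..11
1.1.1.1
11111111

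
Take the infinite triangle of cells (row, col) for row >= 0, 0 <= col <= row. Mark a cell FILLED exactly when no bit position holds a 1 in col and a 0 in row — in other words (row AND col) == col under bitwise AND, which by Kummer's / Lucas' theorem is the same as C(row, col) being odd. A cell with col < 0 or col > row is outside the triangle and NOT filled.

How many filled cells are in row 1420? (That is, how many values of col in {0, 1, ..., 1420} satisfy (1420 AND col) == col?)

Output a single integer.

Answer: 32

Derivation:
1420 in binary = 10110001100
popcount(1420) = number of 1-bits in 10110001100 = 5
A col c satisfies (1420 AND c) == c iff every set bit of c is also set in 1420; each of the 5 set bits of 1420 can independently be on or off in c.
count = 2^5 = 32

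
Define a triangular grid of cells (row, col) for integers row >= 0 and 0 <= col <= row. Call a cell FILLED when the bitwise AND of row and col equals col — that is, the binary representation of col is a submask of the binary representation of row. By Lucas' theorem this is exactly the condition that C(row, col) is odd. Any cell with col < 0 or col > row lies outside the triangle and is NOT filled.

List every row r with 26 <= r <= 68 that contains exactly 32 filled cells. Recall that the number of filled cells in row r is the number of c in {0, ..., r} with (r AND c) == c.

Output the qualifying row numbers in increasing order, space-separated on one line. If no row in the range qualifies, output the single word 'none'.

Answer: 31 47 55 59 61 62

Derivation:
Row r has 2^popcount(r) filled cells, so we need popcount(r) = log2(32) = 5.
Scan r = 26..68 and keep those with exactly 5 one-bits:
r=26=11010 popcount=3 -> skip
r=27=11011 popcount=4 -> skip
r=28=11100 popcount=3 -> skip
r=29=11101 popcount=4 -> skip
r=30=11110 popcount=4 -> skip
r=31=11111 popcount=5 -> KEEP
r=32=100000 popcount=1 -> skip
r=33=100001 popcount=2 -> skip
r=34=100010 popcount=2 -> skip
r=35=100011 popcount=3 -> skip
r=36=100100 popcount=2 -> skip
r=37=100101 popcount=3 -> skip
r=38=100110 popcount=3 -> skip
r=39=100111 popcount=4 -> skip
r=40=101000 popcount=2 -> skip
r=41=101001 popcount=3 -> skip
r=42=101010 popcount=3 -> skip
r=43=101011 popcount=4 -> skip
r=44=101100 popcount=3 -> skip
r=45=101101 popcount=4 -> skip
r=46=101110 popcount=4 -> skip
r=47=101111 popcount=5 -> KEEP
r=48=110000 popcount=2 -> skip
r=49=110001 popcount=3 -> skip
r=50=110010 popcount=3 -> skip
r=51=110011 popcount=4 -> skip
r=52=110100 popcount=3 -> skip
r=53=110101 popcount=4 -> skip
r=54=110110 popcount=4 -> skip
r=55=110111 popcount=5 -> KEEP
r=56=111000 popcount=3 -> skip
r=57=111001 popcount=4 -> skip
r=58=111010 popcount=4 -> skip
r=59=111011 popcount=5 -> KEEP
r=60=111100 popcount=4 -> skip
r=61=111101 popcount=5 -> KEEP
r=62=111110 popcount=5 -> KEEP
r=63=111111 popcount=6 -> skip
r=64=1000000 popcount=1 -> skip
r=65=1000001 popcount=2 -> skip
r=66=1000010 popcount=2 -> skip
r=67=1000011 popcount=3 -> skip
r=68=1000100 popcount=2 -> skip
Kept rows: 31 47 55 59 61 62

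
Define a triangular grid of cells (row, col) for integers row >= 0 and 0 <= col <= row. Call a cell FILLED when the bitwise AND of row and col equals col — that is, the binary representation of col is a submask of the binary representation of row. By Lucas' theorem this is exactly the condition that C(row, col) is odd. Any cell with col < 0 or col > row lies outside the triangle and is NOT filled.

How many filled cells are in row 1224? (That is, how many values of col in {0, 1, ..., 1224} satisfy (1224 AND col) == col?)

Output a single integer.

Answer: 16

Derivation:
1224 in binary = 10011001000
popcount(1224) = number of 1-bits in 10011001000 = 4
A col c satisfies (1224 AND c) == c iff every set bit of c is also set in 1224; each of the 4 set bits of 1224 can independently be on or off in c.
count = 2^4 = 16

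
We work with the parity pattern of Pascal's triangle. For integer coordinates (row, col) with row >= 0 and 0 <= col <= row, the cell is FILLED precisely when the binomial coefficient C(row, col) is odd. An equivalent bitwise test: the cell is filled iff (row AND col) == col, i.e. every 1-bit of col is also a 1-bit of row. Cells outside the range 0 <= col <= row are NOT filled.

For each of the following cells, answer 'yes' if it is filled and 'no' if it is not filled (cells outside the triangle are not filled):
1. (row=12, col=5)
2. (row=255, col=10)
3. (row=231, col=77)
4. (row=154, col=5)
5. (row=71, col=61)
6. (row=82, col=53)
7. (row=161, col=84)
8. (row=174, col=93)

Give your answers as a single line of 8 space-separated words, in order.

Answer: no yes no no no no no no

Derivation:
(12,5): row=0b1100, col=0b101, row AND col = 0b100 = 4; 4 != 5 -> empty
(255,10): row=0b11111111, col=0b1010, row AND col = 0b1010 = 10; 10 == 10 -> filled
(231,77): row=0b11100111, col=0b1001101, row AND col = 0b1000101 = 69; 69 != 77 -> empty
(154,5): row=0b10011010, col=0b101, row AND col = 0b0 = 0; 0 != 5 -> empty
(71,61): row=0b1000111, col=0b111101, row AND col = 0b101 = 5; 5 != 61 -> empty
(82,53): row=0b1010010, col=0b110101, row AND col = 0b10000 = 16; 16 != 53 -> empty
(161,84): row=0b10100001, col=0b1010100, row AND col = 0b0 = 0; 0 != 84 -> empty
(174,93): row=0b10101110, col=0b1011101, row AND col = 0b1100 = 12; 12 != 93 -> empty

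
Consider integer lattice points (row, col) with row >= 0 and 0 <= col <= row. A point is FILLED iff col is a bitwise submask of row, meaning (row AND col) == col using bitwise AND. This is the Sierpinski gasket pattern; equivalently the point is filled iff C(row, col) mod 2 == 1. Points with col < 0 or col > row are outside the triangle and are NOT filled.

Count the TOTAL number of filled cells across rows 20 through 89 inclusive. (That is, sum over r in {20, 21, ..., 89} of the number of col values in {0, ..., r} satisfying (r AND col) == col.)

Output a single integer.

Answer: 924

Derivation:
r20=10100 pc2: +4 =4
r21=10101 pc3: +8 =12
r22=10110 pc3: +8 =20
r23=10111 pc4: +16 =36
r24=11000 pc2: +4 =40
r25=11001 pc3: +8 =48
r26=11010 pc3: +8 =56
r27=11011 pc4: +16 =72
r28=11100 pc3: +8 =80
r29=11101 pc4: +16 =96
r30=11110 pc4: +16 =112
r31=11111 pc5: +32 =144
r32=100000 pc1: +2 =146
r33=100001 pc2: +4 =150
r34=100010 pc2: +4 =154
r35=100011 pc3: +8 =162
r36=100100 pc2: +4 =166
r37=100101 pc3: +8 =174
r38=100110 pc3: +8 =182
r39=100111 pc4: +16 =198
r40=101000 pc2: +4 =202
r41=101001 pc3: +8 =210
r42=101010 pc3: +8 =218
r43=101011 pc4: +16 =234
r44=101100 pc3: +8 =242
r45=101101 pc4: +16 =258
r46=101110 pc4: +16 =274
r47=101111 pc5: +32 =306
r48=110000 pc2: +4 =310
r49=110001 pc3: +8 =318
r50=110010 pc3: +8 =326
r51=110011 pc4: +16 =342
r52=110100 pc3: +8 =350
r53=110101 pc4: +16 =366
r54=110110 pc4: +16 =382
r55=110111 pc5: +32 =414
r56=111000 pc3: +8 =422
r57=111001 pc4: +16 =438
r58=111010 pc4: +16 =454
r59=111011 pc5: +32 =486
r60=111100 pc4: +16 =502
r61=111101 pc5: +32 =534
r62=111110 pc5: +32 =566
r63=111111 pc6: +64 =630
r64=1000000 pc1: +2 =632
r65=1000001 pc2: +4 =636
r66=1000010 pc2: +4 =640
r67=1000011 pc3: +8 =648
r68=1000100 pc2: +4 =652
r69=1000101 pc3: +8 =660
r70=1000110 pc3: +8 =668
r71=1000111 pc4: +16 =684
r72=1001000 pc2: +4 =688
r73=1001001 pc3: +8 =696
r74=1001010 pc3: +8 =704
r75=1001011 pc4: +16 =720
r76=1001100 pc3: +8 =728
r77=1001101 pc4: +16 =744
r78=1001110 pc4: +16 =760
r79=1001111 pc5: +32 =792
r80=1010000 pc2: +4 =796
r81=1010001 pc3: +8 =804
r82=1010010 pc3: +8 =812
r83=1010011 pc4: +16 =828
r84=1010100 pc3: +8 =836
r85=1010101 pc4: +16 =852
r86=1010110 pc4: +16 =868
r87=1010111 pc5: +32 =900
r88=1011000 pc3: +8 =908
r89=1011001 pc4: +16 =924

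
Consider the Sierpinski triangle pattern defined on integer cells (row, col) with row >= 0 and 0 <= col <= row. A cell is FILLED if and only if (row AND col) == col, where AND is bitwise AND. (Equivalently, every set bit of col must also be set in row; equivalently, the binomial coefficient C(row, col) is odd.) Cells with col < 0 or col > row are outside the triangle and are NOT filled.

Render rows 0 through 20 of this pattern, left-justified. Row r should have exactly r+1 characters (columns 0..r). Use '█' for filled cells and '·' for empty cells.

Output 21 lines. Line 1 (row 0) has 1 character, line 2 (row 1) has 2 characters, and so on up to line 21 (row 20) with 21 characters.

Answer: █
██
█·█
████
█···█
██··██
█·█·█·█
████████
█·······█
██······██
█·█·····█·█
████····████
█···█···█···█
██··██··██··██
█·█·█·█·█·█·█·█
████████████████
█···············█
██··············██
█·█·············█·█
████············████
█···█···········█···█

Derivation:
r0=0: █
r1=1: ██
r2=10: █·█
r3=11: ████
r4=100: █···█
r5=101: ██··██
r6=110: █·█·█·█
r7=111: ████████
r8=1000: █·······█
r9=1001: ██······██
r10=1010: █·█·····█·█
r11=1011: ████····████
r12=1100: █···█···█···█
r13=1101: ██··██··██··██
r14=1110: █·█·█·█·█·█·█·█
r15=1111: ████████████████
r16=10000: █···············█
r17=10001: ██··············██
r18=10010: █·█·············█·█
r19=10011: ████············████
r20=10100: █···█···········█···█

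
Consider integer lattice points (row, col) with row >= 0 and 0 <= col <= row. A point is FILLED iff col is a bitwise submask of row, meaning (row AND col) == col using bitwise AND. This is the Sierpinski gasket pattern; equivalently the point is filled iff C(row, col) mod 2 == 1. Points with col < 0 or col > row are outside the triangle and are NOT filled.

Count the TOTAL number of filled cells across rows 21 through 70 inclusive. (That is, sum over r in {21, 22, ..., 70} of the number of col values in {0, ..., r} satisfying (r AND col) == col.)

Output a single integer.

Answer: 664

Derivation:
r21=10101 pc3: +8 =8
r22=10110 pc3: +8 =16
r23=10111 pc4: +16 =32
r24=11000 pc2: +4 =36
r25=11001 pc3: +8 =44
r26=11010 pc3: +8 =52
r27=11011 pc4: +16 =68
r28=11100 pc3: +8 =76
r29=11101 pc4: +16 =92
r30=11110 pc4: +16 =108
r31=11111 pc5: +32 =140
r32=100000 pc1: +2 =142
r33=100001 pc2: +4 =146
r34=100010 pc2: +4 =150
r35=100011 pc3: +8 =158
r36=100100 pc2: +4 =162
r37=100101 pc3: +8 =170
r38=100110 pc3: +8 =178
r39=100111 pc4: +16 =194
r40=101000 pc2: +4 =198
r41=101001 pc3: +8 =206
r42=101010 pc3: +8 =214
r43=101011 pc4: +16 =230
r44=101100 pc3: +8 =238
r45=101101 pc4: +16 =254
r46=101110 pc4: +16 =270
r47=101111 pc5: +32 =302
r48=110000 pc2: +4 =306
r49=110001 pc3: +8 =314
r50=110010 pc3: +8 =322
r51=110011 pc4: +16 =338
r52=110100 pc3: +8 =346
r53=110101 pc4: +16 =362
r54=110110 pc4: +16 =378
r55=110111 pc5: +32 =410
r56=111000 pc3: +8 =418
r57=111001 pc4: +16 =434
r58=111010 pc4: +16 =450
r59=111011 pc5: +32 =482
r60=111100 pc4: +16 =498
r61=111101 pc5: +32 =530
r62=111110 pc5: +32 =562
r63=111111 pc6: +64 =626
r64=1000000 pc1: +2 =628
r65=1000001 pc2: +4 =632
r66=1000010 pc2: +4 =636
r67=1000011 pc3: +8 =644
r68=1000100 pc2: +4 =648
r69=1000101 pc3: +8 =656
r70=1000110 pc3: +8 =664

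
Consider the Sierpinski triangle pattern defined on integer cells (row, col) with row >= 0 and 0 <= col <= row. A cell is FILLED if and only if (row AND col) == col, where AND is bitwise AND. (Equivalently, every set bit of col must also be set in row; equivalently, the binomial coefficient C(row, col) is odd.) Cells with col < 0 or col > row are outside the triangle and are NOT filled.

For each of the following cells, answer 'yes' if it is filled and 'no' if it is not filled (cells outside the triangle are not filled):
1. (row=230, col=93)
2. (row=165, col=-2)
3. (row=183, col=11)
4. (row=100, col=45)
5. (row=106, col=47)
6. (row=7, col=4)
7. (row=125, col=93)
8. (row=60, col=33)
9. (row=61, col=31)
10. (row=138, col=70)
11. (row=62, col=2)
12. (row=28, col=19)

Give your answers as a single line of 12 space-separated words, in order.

(230,93): row=0b11100110, col=0b1011101, row AND col = 0b1000100 = 68; 68 != 93 -> empty
(165,-2): col outside [0, 165] -> not filled
(183,11): row=0b10110111, col=0b1011, row AND col = 0b11 = 3; 3 != 11 -> empty
(100,45): row=0b1100100, col=0b101101, row AND col = 0b100100 = 36; 36 != 45 -> empty
(106,47): row=0b1101010, col=0b101111, row AND col = 0b101010 = 42; 42 != 47 -> empty
(7,4): row=0b111, col=0b100, row AND col = 0b100 = 4; 4 == 4 -> filled
(125,93): row=0b1111101, col=0b1011101, row AND col = 0b1011101 = 93; 93 == 93 -> filled
(60,33): row=0b111100, col=0b100001, row AND col = 0b100000 = 32; 32 != 33 -> empty
(61,31): row=0b111101, col=0b11111, row AND col = 0b11101 = 29; 29 != 31 -> empty
(138,70): row=0b10001010, col=0b1000110, row AND col = 0b10 = 2; 2 != 70 -> empty
(62,2): row=0b111110, col=0b10, row AND col = 0b10 = 2; 2 == 2 -> filled
(28,19): row=0b11100, col=0b10011, row AND col = 0b10000 = 16; 16 != 19 -> empty

Answer: no no no no no yes yes no no no yes no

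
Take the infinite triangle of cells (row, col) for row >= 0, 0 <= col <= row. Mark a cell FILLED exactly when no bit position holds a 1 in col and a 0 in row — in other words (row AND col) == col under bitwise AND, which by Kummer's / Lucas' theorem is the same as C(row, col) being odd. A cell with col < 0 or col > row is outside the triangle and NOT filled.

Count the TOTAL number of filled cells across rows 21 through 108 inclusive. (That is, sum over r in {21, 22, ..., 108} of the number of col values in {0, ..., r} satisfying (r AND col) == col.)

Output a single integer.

Answer: 1308

Derivation:
r21=10101 pc3: +8 =8
r22=10110 pc3: +8 =16
r23=10111 pc4: +16 =32
r24=11000 pc2: +4 =36
r25=11001 pc3: +8 =44
r26=11010 pc3: +8 =52
r27=11011 pc4: +16 =68
r28=11100 pc3: +8 =76
r29=11101 pc4: +16 =92
r30=11110 pc4: +16 =108
r31=11111 pc5: +32 =140
r32=100000 pc1: +2 =142
r33=100001 pc2: +4 =146
r34=100010 pc2: +4 =150
r35=100011 pc3: +8 =158
r36=100100 pc2: +4 =162
r37=100101 pc3: +8 =170
r38=100110 pc3: +8 =178
r39=100111 pc4: +16 =194
r40=101000 pc2: +4 =198
r41=101001 pc3: +8 =206
r42=101010 pc3: +8 =214
r43=101011 pc4: +16 =230
r44=101100 pc3: +8 =238
r45=101101 pc4: +16 =254
r46=101110 pc4: +16 =270
r47=101111 pc5: +32 =302
r48=110000 pc2: +4 =306
r49=110001 pc3: +8 =314
r50=110010 pc3: +8 =322
r51=110011 pc4: +16 =338
r52=110100 pc3: +8 =346
r53=110101 pc4: +16 =362
r54=110110 pc4: +16 =378
r55=110111 pc5: +32 =410
r56=111000 pc3: +8 =418
r57=111001 pc4: +16 =434
r58=111010 pc4: +16 =450
r59=111011 pc5: +32 =482
r60=111100 pc4: +16 =498
r61=111101 pc5: +32 =530
r62=111110 pc5: +32 =562
r63=111111 pc6: +64 =626
r64=1000000 pc1: +2 =628
r65=1000001 pc2: +4 =632
r66=1000010 pc2: +4 =636
r67=1000011 pc3: +8 =644
r68=1000100 pc2: +4 =648
r69=1000101 pc3: +8 =656
r70=1000110 pc3: +8 =664
r71=1000111 pc4: +16 =680
r72=1001000 pc2: +4 =684
r73=1001001 pc3: +8 =692
r74=1001010 pc3: +8 =700
r75=1001011 pc4: +16 =716
r76=1001100 pc3: +8 =724
r77=1001101 pc4: +16 =740
r78=1001110 pc4: +16 =756
r79=1001111 pc5: +32 =788
r80=1010000 pc2: +4 =792
r81=1010001 pc3: +8 =800
r82=1010010 pc3: +8 =808
r83=1010011 pc4: +16 =824
r84=1010100 pc3: +8 =832
r85=1010101 pc4: +16 =848
r86=1010110 pc4: +16 =864
r87=1010111 pc5: +32 =896
r88=1011000 pc3: +8 =904
r89=1011001 pc4: +16 =920
r90=1011010 pc4: +16 =936
r91=1011011 pc5: +32 =968
r92=1011100 pc4: +16 =984
r93=1011101 pc5: +32 =1016
r94=1011110 pc5: +32 =1048
r95=1011111 pc6: +64 =1112
r96=1100000 pc2: +4 =1116
r97=1100001 pc3: +8 =1124
r98=1100010 pc3: +8 =1132
r99=1100011 pc4: +16 =1148
r100=1100100 pc3: +8 =1156
r101=1100101 pc4: +16 =1172
r102=1100110 pc4: +16 =1188
r103=1100111 pc5: +32 =1220
r104=1101000 pc3: +8 =1228
r105=1101001 pc4: +16 =1244
r106=1101010 pc4: +16 =1260
r107=1101011 pc5: +32 =1292
r108=1101100 pc4: +16 =1308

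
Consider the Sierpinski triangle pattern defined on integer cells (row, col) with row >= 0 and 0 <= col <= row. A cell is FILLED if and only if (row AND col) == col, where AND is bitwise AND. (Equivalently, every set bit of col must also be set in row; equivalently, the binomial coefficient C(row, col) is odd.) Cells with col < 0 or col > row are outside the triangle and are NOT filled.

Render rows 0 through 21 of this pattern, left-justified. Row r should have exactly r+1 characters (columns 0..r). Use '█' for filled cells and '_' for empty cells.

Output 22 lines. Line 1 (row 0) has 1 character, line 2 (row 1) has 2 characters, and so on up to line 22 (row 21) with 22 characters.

Answer: █
██
█_█
████
█___█
██__██
█_█_█_█
████████
█_______█
██______██
█_█_____█_█
████____████
█___█___█___█
██__██__██__██
█_█_█_█_█_█_█_█
████████████████
█_______________█
██______________██
█_█_____________█_█
████____________████
█___█___________█___█
██__██__________██__██

Derivation:
r0=0: █
r1=1: ██
r2=10: █_█
r3=11: ████
r4=100: █___█
r5=101: ██__██
r6=110: █_█_█_█
r7=111: ████████
r8=1000: █_______█
r9=1001: ██______██
r10=1010: █_█_____█_█
r11=1011: ████____████
r12=1100: █___█___█___█
r13=1101: ██__██__██__██
r14=1110: █_█_█_█_█_█_█_█
r15=1111: ████████████████
r16=10000: █_______________█
r17=10001: ██______________██
r18=10010: █_█_____________█_█
r19=10011: ████____________████
r20=10100: █___█___________█___█
r21=10101: ██__██__________██__██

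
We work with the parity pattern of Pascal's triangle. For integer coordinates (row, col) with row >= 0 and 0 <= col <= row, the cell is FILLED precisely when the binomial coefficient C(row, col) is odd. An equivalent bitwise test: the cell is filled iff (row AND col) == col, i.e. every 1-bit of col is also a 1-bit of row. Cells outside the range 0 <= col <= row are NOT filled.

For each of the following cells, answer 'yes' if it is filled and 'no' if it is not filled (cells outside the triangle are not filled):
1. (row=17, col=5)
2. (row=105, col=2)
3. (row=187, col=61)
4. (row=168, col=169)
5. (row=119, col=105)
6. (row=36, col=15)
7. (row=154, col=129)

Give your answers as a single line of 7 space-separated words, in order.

(17,5): row=0b10001, col=0b101, row AND col = 0b1 = 1; 1 != 5 -> empty
(105,2): row=0b1101001, col=0b10, row AND col = 0b0 = 0; 0 != 2 -> empty
(187,61): row=0b10111011, col=0b111101, row AND col = 0b111001 = 57; 57 != 61 -> empty
(168,169): col outside [0, 168] -> not filled
(119,105): row=0b1110111, col=0b1101001, row AND col = 0b1100001 = 97; 97 != 105 -> empty
(36,15): row=0b100100, col=0b1111, row AND col = 0b100 = 4; 4 != 15 -> empty
(154,129): row=0b10011010, col=0b10000001, row AND col = 0b10000000 = 128; 128 != 129 -> empty

Answer: no no no no no no no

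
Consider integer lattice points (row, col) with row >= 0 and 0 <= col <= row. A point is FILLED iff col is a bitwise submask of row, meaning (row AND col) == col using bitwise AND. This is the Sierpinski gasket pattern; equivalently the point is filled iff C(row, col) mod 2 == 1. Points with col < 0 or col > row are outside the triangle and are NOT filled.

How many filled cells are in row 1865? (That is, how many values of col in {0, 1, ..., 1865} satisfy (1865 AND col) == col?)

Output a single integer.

Answer: 64

Derivation:
1865 in binary = 11101001001
popcount(1865) = number of 1-bits in 11101001001 = 6
A col c satisfies (1865 AND c) == c iff every set bit of c is also set in 1865; each of the 6 set bits of 1865 can independently be on or off in c.
count = 2^6 = 64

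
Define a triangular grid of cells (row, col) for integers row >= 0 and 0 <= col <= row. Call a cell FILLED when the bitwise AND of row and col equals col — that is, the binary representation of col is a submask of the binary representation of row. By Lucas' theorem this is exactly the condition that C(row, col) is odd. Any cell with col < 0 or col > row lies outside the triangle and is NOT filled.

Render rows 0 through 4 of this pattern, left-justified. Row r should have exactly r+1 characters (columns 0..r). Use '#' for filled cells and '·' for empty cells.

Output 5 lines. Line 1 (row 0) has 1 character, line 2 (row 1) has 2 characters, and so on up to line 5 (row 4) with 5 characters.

r0=0: #
r1=1: ##
r2=10: #·#
r3=11: ####
r4=100: #···#

Answer: #
##
#·#
####
#···#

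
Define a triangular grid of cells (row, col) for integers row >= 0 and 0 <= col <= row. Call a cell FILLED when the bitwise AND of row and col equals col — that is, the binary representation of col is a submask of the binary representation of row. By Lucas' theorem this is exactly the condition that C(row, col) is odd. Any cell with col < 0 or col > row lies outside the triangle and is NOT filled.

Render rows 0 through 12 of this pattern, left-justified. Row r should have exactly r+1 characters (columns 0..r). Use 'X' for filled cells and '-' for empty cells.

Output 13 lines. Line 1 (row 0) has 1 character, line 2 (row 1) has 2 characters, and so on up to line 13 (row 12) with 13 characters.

Answer: X
XX
X-X
XXXX
X---X
XX--XX
X-X-X-X
XXXXXXXX
X-------X
XX------XX
X-X-----X-X
XXXX----XXXX
X---X---X---X

Derivation:
r0=0: X
r1=1: XX
r2=10: X-X
r3=11: XXXX
r4=100: X---X
r5=101: XX--XX
r6=110: X-X-X-X
r7=111: XXXXXXXX
r8=1000: X-------X
r9=1001: XX------XX
r10=1010: X-X-----X-X
r11=1011: XXXX----XXXX
r12=1100: X---X---X---X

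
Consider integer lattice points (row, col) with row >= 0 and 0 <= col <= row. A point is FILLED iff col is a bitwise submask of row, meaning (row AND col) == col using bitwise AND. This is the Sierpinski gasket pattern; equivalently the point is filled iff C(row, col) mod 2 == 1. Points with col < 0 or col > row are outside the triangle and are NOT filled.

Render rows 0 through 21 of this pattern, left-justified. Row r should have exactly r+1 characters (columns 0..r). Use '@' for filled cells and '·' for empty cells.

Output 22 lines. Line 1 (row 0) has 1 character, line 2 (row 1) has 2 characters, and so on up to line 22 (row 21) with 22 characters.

r0=0: @
r1=1: @@
r2=10: @·@
r3=11: @@@@
r4=100: @···@
r5=101: @@··@@
r6=110: @·@·@·@
r7=111: @@@@@@@@
r8=1000: @·······@
r9=1001: @@······@@
r10=1010: @·@·····@·@
r11=1011: @@@@····@@@@
r12=1100: @···@···@···@
r13=1101: @@··@@··@@··@@
r14=1110: @·@·@·@·@·@·@·@
r15=1111: @@@@@@@@@@@@@@@@
r16=10000: @···············@
r17=10001: @@··············@@
r18=10010: @·@·············@·@
r19=10011: @@@@············@@@@
r20=10100: @···@···········@···@
r21=10101: @@··@@··········@@··@@

Answer: @
@@
@·@
@@@@
@···@
@@··@@
@·@·@·@
@@@@@@@@
@·······@
@@······@@
@·@·····@·@
@@@@····@@@@
@···@···@···@
@@··@@··@@··@@
@·@·@·@·@·@·@·@
@@@@@@@@@@@@@@@@
@···············@
@@··············@@
@·@·············@·@
@@@@············@@@@
@···@···········@···@
@@··@@··········@@··@@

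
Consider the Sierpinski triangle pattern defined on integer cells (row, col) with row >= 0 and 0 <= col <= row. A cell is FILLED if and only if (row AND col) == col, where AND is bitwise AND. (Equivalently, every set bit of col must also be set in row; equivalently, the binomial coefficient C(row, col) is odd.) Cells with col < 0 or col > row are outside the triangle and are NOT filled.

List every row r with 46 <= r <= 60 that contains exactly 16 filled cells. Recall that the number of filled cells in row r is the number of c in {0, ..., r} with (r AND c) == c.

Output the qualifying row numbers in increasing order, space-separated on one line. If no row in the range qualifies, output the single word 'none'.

Row r has 2^popcount(r) filled cells, so we need popcount(r) = log2(16) = 4.
Scan r = 46..60 and keep those with exactly 4 one-bits:
r=46=101110 popcount=4 -> KEEP
r=47=101111 popcount=5 -> skip
r=48=110000 popcount=2 -> skip
r=49=110001 popcount=3 -> skip
r=50=110010 popcount=3 -> skip
r=51=110011 popcount=4 -> KEEP
r=52=110100 popcount=3 -> skip
r=53=110101 popcount=4 -> KEEP
r=54=110110 popcount=4 -> KEEP
r=55=110111 popcount=5 -> skip
r=56=111000 popcount=3 -> skip
r=57=111001 popcount=4 -> KEEP
r=58=111010 popcount=4 -> KEEP
r=59=111011 popcount=5 -> skip
r=60=111100 popcount=4 -> KEEP
Kept rows: 46 51 53 54 57 58 60

Answer: 46 51 53 54 57 58 60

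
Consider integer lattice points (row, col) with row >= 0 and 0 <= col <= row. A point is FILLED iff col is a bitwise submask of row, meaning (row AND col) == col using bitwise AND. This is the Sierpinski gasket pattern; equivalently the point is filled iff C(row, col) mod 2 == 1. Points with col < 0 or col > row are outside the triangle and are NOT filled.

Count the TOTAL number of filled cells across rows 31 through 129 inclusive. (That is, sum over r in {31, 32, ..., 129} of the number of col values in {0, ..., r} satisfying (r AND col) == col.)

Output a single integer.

r31=11111 pc5: +32 =32
r32=100000 pc1: +2 =34
r33=100001 pc2: +4 =38
r34=100010 pc2: +4 =42
r35=100011 pc3: +8 =50
r36=100100 pc2: +4 =54
r37=100101 pc3: +8 =62
r38=100110 pc3: +8 =70
r39=100111 pc4: +16 =86
r40=101000 pc2: +4 =90
r41=101001 pc3: +8 =98
r42=101010 pc3: +8 =106
r43=101011 pc4: +16 =122
r44=101100 pc3: +8 =130
r45=101101 pc4: +16 =146
r46=101110 pc4: +16 =162
r47=101111 pc5: +32 =194
r48=110000 pc2: +4 =198
r49=110001 pc3: +8 =206
r50=110010 pc3: +8 =214
r51=110011 pc4: +16 =230
r52=110100 pc3: +8 =238
r53=110101 pc4: +16 =254
r54=110110 pc4: +16 =270
r55=110111 pc5: +32 =302
r56=111000 pc3: +8 =310
r57=111001 pc4: +16 =326
r58=111010 pc4: +16 =342
r59=111011 pc5: +32 =374
r60=111100 pc4: +16 =390
r61=111101 pc5: +32 =422
r62=111110 pc5: +32 =454
r63=111111 pc6: +64 =518
r64=1000000 pc1: +2 =520
r65=1000001 pc2: +4 =524
r66=1000010 pc2: +4 =528
r67=1000011 pc3: +8 =536
r68=1000100 pc2: +4 =540
r69=1000101 pc3: +8 =548
r70=1000110 pc3: +8 =556
r71=1000111 pc4: +16 =572
r72=1001000 pc2: +4 =576
r73=1001001 pc3: +8 =584
r74=1001010 pc3: +8 =592
r75=1001011 pc4: +16 =608
r76=1001100 pc3: +8 =616
r77=1001101 pc4: +16 =632
r78=1001110 pc4: +16 =648
r79=1001111 pc5: +32 =680
r80=1010000 pc2: +4 =684
r81=1010001 pc3: +8 =692
r82=1010010 pc3: +8 =700
r83=1010011 pc4: +16 =716
r84=1010100 pc3: +8 =724
r85=1010101 pc4: +16 =740
r86=1010110 pc4: +16 =756
r87=1010111 pc5: +32 =788
r88=1011000 pc3: +8 =796
r89=1011001 pc4: +16 =812
r90=1011010 pc4: +16 =828
r91=1011011 pc5: +32 =860
r92=1011100 pc4: +16 =876
r93=1011101 pc5: +32 =908
r94=1011110 pc5: +32 =940
r95=1011111 pc6: +64 =1004
r96=1100000 pc2: +4 =1008
r97=1100001 pc3: +8 =1016
r98=1100010 pc3: +8 =1024
r99=1100011 pc4: +16 =1040
r100=1100100 pc3: +8 =1048
r101=1100101 pc4: +16 =1064
r102=1100110 pc4: +16 =1080
r103=1100111 pc5: +32 =1112
r104=1101000 pc3: +8 =1120
r105=1101001 pc4: +16 =1136
r106=1101010 pc4: +16 =1152
r107=1101011 pc5: +32 =1184
r108=1101100 pc4: +16 =1200
r109=1101101 pc5: +32 =1232
r110=1101110 pc5: +32 =1264
r111=1101111 pc6: +64 =1328
r112=1110000 pc3: +8 =1336
r113=1110001 pc4: +16 =1352
r114=1110010 pc4: +16 =1368
r115=1110011 pc5: +32 =1400
r116=1110100 pc4: +16 =1416
r117=1110101 pc5: +32 =1448
r118=1110110 pc5: +32 =1480
r119=1110111 pc6: +64 =1544
r120=1111000 pc4: +16 =1560
r121=1111001 pc5: +32 =1592
r122=1111010 pc5: +32 =1624
r123=1111011 pc6: +64 =1688
r124=1111100 pc5: +32 =1720
r125=1111101 pc6: +64 =1784
r126=1111110 pc6: +64 =1848
r127=1111111 pc7: +128 =1976
r128=10000000 pc1: +2 =1978
r129=10000001 pc2: +4 =1982

Answer: 1982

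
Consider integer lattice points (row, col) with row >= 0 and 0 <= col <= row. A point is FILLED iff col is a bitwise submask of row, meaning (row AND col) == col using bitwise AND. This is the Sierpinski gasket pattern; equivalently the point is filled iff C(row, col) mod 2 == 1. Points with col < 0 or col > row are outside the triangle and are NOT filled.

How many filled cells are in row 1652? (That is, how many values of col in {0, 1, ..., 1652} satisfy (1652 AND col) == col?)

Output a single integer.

Answer: 64

Derivation:
1652 in binary = 11001110100
popcount(1652) = number of 1-bits in 11001110100 = 6
A col c satisfies (1652 AND c) == c iff every set bit of c is also set in 1652; each of the 6 set bits of 1652 can independently be on or off in c.
count = 2^6 = 64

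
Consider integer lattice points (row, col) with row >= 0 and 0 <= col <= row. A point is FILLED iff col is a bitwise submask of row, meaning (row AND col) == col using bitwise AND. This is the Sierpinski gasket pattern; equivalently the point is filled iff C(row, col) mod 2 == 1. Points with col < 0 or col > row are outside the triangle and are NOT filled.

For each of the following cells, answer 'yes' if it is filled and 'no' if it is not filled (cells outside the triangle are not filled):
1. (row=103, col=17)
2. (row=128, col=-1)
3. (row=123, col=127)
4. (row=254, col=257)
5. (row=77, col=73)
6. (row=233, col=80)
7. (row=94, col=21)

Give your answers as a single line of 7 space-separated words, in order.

(103,17): row=0b1100111, col=0b10001, row AND col = 0b1 = 1; 1 != 17 -> empty
(128,-1): col outside [0, 128] -> not filled
(123,127): col outside [0, 123] -> not filled
(254,257): col outside [0, 254] -> not filled
(77,73): row=0b1001101, col=0b1001001, row AND col = 0b1001001 = 73; 73 == 73 -> filled
(233,80): row=0b11101001, col=0b1010000, row AND col = 0b1000000 = 64; 64 != 80 -> empty
(94,21): row=0b1011110, col=0b10101, row AND col = 0b10100 = 20; 20 != 21 -> empty

Answer: no no no no yes no no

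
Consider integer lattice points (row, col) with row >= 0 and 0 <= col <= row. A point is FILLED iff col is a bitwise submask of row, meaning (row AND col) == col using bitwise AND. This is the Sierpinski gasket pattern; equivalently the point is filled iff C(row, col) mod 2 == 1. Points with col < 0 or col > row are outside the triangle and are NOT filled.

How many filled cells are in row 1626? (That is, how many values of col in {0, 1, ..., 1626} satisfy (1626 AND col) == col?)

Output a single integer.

1626 in binary = 11001011010
popcount(1626) = number of 1-bits in 11001011010 = 6
A col c satisfies (1626 AND c) == c iff every set bit of c is also set in 1626; each of the 6 set bits of 1626 can independently be on or off in c.
count = 2^6 = 64

Answer: 64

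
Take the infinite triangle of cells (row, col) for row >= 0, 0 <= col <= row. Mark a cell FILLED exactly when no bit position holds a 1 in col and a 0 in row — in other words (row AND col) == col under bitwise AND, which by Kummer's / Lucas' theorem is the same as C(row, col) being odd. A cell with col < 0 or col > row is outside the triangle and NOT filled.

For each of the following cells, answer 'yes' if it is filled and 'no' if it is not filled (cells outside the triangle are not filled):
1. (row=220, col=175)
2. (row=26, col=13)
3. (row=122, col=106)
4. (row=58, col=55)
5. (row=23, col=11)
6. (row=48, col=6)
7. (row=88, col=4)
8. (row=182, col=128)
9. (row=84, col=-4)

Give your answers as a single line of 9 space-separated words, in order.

(220,175): row=0b11011100, col=0b10101111, row AND col = 0b10001100 = 140; 140 != 175 -> empty
(26,13): row=0b11010, col=0b1101, row AND col = 0b1000 = 8; 8 != 13 -> empty
(122,106): row=0b1111010, col=0b1101010, row AND col = 0b1101010 = 106; 106 == 106 -> filled
(58,55): row=0b111010, col=0b110111, row AND col = 0b110010 = 50; 50 != 55 -> empty
(23,11): row=0b10111, col=0b1011, row AND col = 0b11 = 3; 3 != 11 -> empty
(48,6): row=0b110000, col=0b110, row AND col = 0b0 = 0; 0 != 6 -> empty
(88,4): row=0b1011000, col=0b100, row AND col = 0b0 = 0; 0 != 4 -> empty
(182,128): row=0b10110110, col=0b10000000, row AND col = 0b10000000 = 128; 128 == 128 -> filled
(84,-4): col outside [0, 84] -> not filled

Answer: no no yes no no no no yes no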